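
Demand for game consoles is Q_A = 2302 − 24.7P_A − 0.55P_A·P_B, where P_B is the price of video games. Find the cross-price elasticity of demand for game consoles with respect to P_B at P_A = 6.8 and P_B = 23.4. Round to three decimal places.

At P_A = 6.8 and P_B = 23.4: Q_A = 2046.524.
∂Q_A/∂P_B = -0.55P_A = -0.55(6.8) = -3.7400.
ε = (∂Q_A/∂P_B)(P_B/Q_A) = -3.7400 × (23.4/2046.524) ≈ -0.043.
ε < 0: complements.

-0.043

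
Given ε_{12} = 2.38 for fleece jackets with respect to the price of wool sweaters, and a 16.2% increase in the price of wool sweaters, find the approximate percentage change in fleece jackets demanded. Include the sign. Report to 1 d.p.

%ΔQ ≈ ε × %ΔP of wool sweaters = 2.38 × (16.2%) = 38.6%.

38.6%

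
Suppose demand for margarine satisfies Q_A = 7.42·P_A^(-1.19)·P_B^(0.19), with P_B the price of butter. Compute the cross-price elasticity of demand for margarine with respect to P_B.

In a log-linear (constant-elasticity) demand function, the coefficient on the exponent of P_B is the cross-price elasticity.
ε = 0.19. Positive, so margarine and butter are substitutes.

0.19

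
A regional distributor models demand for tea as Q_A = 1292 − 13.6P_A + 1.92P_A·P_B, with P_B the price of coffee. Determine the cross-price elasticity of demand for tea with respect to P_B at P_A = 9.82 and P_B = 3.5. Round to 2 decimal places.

At P_A = 9.82 and P_B = 3.5: Q_A = 1224.438.
∂Q_A/∂P_B = 1.92P_A = 1.92(9.82) = 18.8544.
ε = (∂Q_A/∂P_B)(P_B/Q_A) = 18.8544 × (3.5/1224.438) ≈ 0.05.
ε > 0: substitutes.

0.05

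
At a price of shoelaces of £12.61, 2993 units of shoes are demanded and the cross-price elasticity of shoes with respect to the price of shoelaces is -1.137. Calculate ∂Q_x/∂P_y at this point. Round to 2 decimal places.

ε = (∂Q_x/∂P_y)·(P_y/Q_x) ⇒ ∂Q_x/∂P_y = ε·Q_x/P_y = -1.137 × 2993/12.61 ≈ -269.87.

-269.87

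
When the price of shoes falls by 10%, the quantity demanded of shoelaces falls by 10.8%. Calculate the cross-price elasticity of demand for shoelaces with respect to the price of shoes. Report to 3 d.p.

1.080

ε = (%ΔQ of shoelaces) / (%ΔP of shoes) = (-10.8%) / (-10%) ≈ 1.080.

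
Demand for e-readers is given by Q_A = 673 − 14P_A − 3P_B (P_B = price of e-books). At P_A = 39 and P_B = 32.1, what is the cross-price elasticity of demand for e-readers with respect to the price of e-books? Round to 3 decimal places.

At P_A = 39 and P_B = 32.1: Q_A = 30.7.
∂Q_A/∂P_B = -3.
ε = (∂Q_A/∂P_B)(P_B/Q_A) = -3 × (32.1/30.7) ≈ -3.137.
Since ε < 0, e-readers and e-books are complements.

-3.137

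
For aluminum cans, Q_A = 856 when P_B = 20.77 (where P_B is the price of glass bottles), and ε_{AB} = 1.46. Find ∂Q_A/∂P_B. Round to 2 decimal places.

ε = (∂Q_A/∂P_B)·(P_B/Q_A) ⇒ ∂Q_A/∂P_B = ε·Q_A/P_B = 1.46 × 856/20.77 ≈ 60.17.

60.17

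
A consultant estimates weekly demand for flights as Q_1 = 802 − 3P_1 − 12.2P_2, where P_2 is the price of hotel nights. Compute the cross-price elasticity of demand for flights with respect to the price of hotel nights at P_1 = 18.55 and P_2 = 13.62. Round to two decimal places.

-0.29

At P_1 = 18.55 and P_2 = 13.62: Q_1 = 580.186.
∂Q_1/∂P_2 = -12.2.
ε = (∂Q_1/∂P_2)(P_2/Q_1) = -12.2 × (13.62/580.186) ≈ -0.29.
Since ε < 0, flights and hotel nights are complements.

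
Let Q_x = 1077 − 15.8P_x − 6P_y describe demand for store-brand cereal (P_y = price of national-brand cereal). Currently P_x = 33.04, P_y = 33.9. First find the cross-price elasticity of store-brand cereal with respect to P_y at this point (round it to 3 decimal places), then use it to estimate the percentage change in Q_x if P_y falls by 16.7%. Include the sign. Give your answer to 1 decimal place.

At P_x = 33.04, P_y = 33.9: Q_x = 351.568.
∂Q_x/∂P_y = -6.
ε = (∂Q_x/∂P_y)(P_y/Q_x) = -6.0000 × 33.9/351.568 ≈ -0.579.
%ΔQ_x ≈ ε × %ΔP_y = -0.579 × (-16.7%) = 9.7%.

9.7%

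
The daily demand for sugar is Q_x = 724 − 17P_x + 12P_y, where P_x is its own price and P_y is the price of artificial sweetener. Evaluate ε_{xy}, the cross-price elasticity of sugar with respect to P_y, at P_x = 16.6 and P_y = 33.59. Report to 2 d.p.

At P_x = 16.6 and P_y = 33.59: Q_x = 844.88.
∂Q_x/∂P_y = 12.
ε = (∂Q_x/∂P_y)(P_y/Q_x) = 12 × (33.59/844.88) ≈ 0.48.

0.48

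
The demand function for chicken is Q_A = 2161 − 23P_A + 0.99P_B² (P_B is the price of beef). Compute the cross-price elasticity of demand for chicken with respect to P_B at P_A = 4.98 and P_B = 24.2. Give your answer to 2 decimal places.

At P_A = 4.98 and P_B = 24.2: Q_A = 2626.244.
∂Q_A/∂P_B = 1.98P_B = 1.98(24.2) = 47.9160.
ε = (∂Q_A/∂P_B)(P_B/Q_A) = 47.9160 × (24.2/2626.244) ≈ 0.44.
ε > 0: substitutes.

0.44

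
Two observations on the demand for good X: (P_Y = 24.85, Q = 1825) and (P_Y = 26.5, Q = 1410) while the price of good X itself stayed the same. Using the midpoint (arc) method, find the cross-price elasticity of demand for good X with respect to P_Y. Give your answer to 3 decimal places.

ΔQ_X = 1410 − 1825 = -415; ΔP_Y = 26.5 − 24.85 = 1.65.
Midpoints: Q̄_X = 1617.5, P̄_Y = 25.68.
ε = (ΔQ_X/Q̄_X)/(ΔP_Y/P̄_Y) = (-415/1617.5)/(1.65/25.68) ≈ -3.992.
ε < 0: good X and good Y are complements.

-3.992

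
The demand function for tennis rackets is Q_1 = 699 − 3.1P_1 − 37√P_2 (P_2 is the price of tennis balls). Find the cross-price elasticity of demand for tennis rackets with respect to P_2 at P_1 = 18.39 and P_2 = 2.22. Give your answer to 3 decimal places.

At P_1 = 18.39 and P_2 = 2.22: Q_1 = 586.862.
∂Q_1/∂P_2 = -37/(2√P_2) = -37/(2√2.22) = -12.4164.
ε = (∂Q_1/∂P_2)(P_2/Q_1) = -12.4164 × (2.22/586.862) ≈ -0.047.
ε < 0: complements.

-0.047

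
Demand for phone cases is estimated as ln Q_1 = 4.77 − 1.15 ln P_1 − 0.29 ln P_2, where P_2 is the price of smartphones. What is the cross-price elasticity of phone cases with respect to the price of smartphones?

In a log-linear (constant-elasticity) demand function, the coefficient on ln P_2 is the cross-price elasticity.
ε = -0.29. Negative, so phone cases and smartphones are complements.

-0.29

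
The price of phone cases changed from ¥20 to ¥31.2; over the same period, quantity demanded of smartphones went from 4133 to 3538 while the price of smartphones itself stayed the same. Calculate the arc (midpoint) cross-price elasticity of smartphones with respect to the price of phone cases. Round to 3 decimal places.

ΔQ_A = 3538 − 4133 = -595; ΔP_B = 31.2 − 20 = 11.2.
Midpoints: Q̄_A = 3835.5, P̄_B = 25.60.
ε = (ΔQ_A/Q̄_A)/(ΔP_B/P̄_B) = (-595/3835.5)/(11.2/25.60) ≈ -0.355.
ε < 0: smartphones and phone cases are complements.

-0.355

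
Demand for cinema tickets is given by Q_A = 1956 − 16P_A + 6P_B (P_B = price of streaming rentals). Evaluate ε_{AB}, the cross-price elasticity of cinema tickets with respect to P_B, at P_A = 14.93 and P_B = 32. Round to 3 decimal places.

At P_A = 14.93 and P_B = 32: Q_A = 1909.12.
∂Q_A/∂P_B = 6.
ε = (∂Q_A/∂P_B)(P_B/Q_A) = 6 × (32/1909.12) ≈ 0.101.

0.101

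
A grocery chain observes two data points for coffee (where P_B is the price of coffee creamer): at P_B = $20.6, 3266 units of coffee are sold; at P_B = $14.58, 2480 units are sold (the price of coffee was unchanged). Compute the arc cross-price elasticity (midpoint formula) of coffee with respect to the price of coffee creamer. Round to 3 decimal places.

ΔQ_A = 2480 − 3266 = -786; ΔP_B = 14.58 − 20.6 = -6.02.
Midpoints: Q̄_A = 2873.0, P̄_B = 17.59.
ε = (ΔQ_A/Q̄_A)/(ΔP_B/P̄_B) = (-786/2873.0)/(-6.02/17.59) ≈ 0.799.

0.799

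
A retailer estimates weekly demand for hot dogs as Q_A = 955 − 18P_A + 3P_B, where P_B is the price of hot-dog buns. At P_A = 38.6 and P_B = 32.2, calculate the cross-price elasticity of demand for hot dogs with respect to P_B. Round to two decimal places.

At P_A = 38.6 and P_B = 32.2: Q_A = 356.8.
∂Q_A/∂P_B = 3.
ε = (∂Q_A/∂P_B)(P_B/Q_A) = 3 × (32.2/356.8) ≈ 0.27.
Since ε > 0, hot dogs and hot-dog buns are substitutes.

0.27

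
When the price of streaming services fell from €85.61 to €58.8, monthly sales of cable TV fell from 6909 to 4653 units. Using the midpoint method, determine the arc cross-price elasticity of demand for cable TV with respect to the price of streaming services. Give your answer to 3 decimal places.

1.051

ΔQ_A = 4653 − 6909 = -2256; ΔP_B = 58.8 − 85.61 = -26.81.
Midpoints: Q̄_A = 5781.0, P̄_B = 72.20.
ε = (ΔQ_A/Q̄_A)/(ΔP_B/P̄_B) = (-2256/5781.0)/(-26.81/72.20) ≈ 1.051.
ε > 0: cable TV and streaming services are substitutes.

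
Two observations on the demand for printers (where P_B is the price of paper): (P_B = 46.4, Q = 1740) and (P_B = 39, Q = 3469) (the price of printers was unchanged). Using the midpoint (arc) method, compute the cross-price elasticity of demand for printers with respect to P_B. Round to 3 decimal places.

-3.831

ΔQ_A = 3469 − 1740 = 1729; ΔP_B = 39 − 46.4 = -7.4.
Midpoints: Q̄_A = 2604.5, P̄_B = 42.70.
ε = (ΔQ_A/Q̄_A)/(ΔP_B/P̄_B) = (1729/2604.5)/(-7.4/42.70) ≈ -3.831.
ε < 0: printers and paper are complements.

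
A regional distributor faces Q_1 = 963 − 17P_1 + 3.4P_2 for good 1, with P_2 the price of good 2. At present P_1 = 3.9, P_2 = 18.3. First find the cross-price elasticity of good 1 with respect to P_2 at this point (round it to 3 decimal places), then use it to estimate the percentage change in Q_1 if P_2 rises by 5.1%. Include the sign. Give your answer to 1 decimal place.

At P_1 = 3.9, P_2 = 18.3: Q_1 = 958.92.
∂Q_1/∂P_2 = 3.4.
ε = (∂Q_1/∂P_2)(P_2/Q_1) = 3.4000 × 18.3/958.92 ≈ 0.065.
%ΔQ_1 ≈ ε × %ΔP_2 = 0.065 × (5.1%) = 0.3%.

0.3%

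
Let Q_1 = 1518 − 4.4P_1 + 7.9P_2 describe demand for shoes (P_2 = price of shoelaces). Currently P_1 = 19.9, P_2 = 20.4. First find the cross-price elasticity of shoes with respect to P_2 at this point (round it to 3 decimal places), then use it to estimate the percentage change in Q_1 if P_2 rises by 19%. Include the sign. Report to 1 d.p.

1.9%

At P_1 = 19.9, P_2 = 20.4: Q_1 = 1591.6.
∂Q_1/∂P_2 = 7.9.
ε = (∂Q_1/∂P_2)(P_2/Q_1) = 7.9000 × 20.4/1591.6 ≈ 0.101.
%ΔQ_1 ≈ ε × %ΔP_2 = 0.101 × (19%) = 1.9%.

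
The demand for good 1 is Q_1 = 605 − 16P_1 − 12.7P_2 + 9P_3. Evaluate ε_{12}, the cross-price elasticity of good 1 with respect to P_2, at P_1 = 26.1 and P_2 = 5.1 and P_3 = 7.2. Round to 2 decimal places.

-0.35

At P_1 = 26.1 and P_2 = 5.1 and P_3 = 7.2: Q_1 = 187.43.
∂Q_1/∂P_2 = -12.7.
ε = (∂Q_1/∂P_2)(P_2/Q_1) = -12.7 × (5.1/187.43) ≈ -0.35.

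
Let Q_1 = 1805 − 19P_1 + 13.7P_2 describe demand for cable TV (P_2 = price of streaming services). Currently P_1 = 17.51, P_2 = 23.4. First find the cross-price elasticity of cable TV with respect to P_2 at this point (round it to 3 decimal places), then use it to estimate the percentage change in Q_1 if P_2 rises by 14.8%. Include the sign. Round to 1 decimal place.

2.6%

At P_1 = 17.51, P_2 = 23.4: Q_1 = 1792.89.
∂Q_1/∂P_2 = 13.7.
ε = (∂Q_1/∂P_2)(P_2/Q_1) = 13.7000 × 23.4/1792.89 ≈ 0.179.
%ΔQ_1 ≈ ε × %ΔP_2 = 0.179 × (14.8%) = 2.6%.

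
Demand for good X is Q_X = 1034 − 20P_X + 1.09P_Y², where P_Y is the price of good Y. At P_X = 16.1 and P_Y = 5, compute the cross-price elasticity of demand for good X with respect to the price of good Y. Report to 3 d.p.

At P_X = 16.1 and P_Y = 5: Q_X = 739.25.
∂Q_X/∂P_Y = 2.18P_Y = 2.18(5) = 10.9000.
ε = (∂Q_X/∂P_Y)(P_Y/Q_X) = 10.9000 × (5/739.25) ≈ 0.074.

0.074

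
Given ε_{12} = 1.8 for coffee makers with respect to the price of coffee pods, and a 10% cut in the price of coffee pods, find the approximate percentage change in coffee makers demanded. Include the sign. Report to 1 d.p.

-18.0%

%ΔQ ≈ ε × %ΔP of coffee pods = 1.8 × (-10%) = -18.0%.
Demand for coffee makers falls by about 18.0%.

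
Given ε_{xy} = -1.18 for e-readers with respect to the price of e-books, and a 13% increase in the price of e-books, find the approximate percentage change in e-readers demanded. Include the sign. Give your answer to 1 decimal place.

%ΔQ ≈ ε × %ΔP of e-books = -1.18 × (13%) = -15.3%.

-15.3%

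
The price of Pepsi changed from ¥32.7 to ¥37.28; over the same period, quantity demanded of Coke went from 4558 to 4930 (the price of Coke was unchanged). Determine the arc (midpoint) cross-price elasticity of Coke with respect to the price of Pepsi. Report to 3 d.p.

0.599

ΔQ_A = 4930 − 4558 = 372; ΔP_B = 37.28 − 32.7 = 4.58.
Midpoints: Q̄_A = 4744.0, P̄_B = 34.99.
ε = (ΔQ_A/Q̄_A)/(ΔP_B/P̄_B) = (372/4744.0)/(4.58/34.99) ≈ 0.599.
ε > 0: Coke and Pepsi are substitutes.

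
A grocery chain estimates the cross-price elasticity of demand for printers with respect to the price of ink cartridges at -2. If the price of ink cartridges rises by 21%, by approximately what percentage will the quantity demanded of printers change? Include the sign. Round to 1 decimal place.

%ΔQ ≈ ε × %ΔP of ink cartridges = -2 × (21%) = -42.0%.

-42.0%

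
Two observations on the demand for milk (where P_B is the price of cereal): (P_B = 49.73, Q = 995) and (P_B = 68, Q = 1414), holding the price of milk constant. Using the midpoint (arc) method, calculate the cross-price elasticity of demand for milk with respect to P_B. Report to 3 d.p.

1.121

ΔQ_A = 1414 − 995 = 419; ΔP_B = 68 − 49.73 = 18.27.
Midpoints: Q̄_A = 1204.5, P̄_B = 58.86.
ε = (ΔQ_A/Q̄_A)/(ΔP_B/P̄_B) = (419/1204.5)/(18.27/58.86) ≈ 1.121.
ε > 0: milk and cereal are substitutes.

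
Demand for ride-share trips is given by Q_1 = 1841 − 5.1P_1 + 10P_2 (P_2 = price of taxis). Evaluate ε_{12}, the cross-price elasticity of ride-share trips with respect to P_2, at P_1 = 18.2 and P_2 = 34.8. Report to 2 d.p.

0.17

At P_1 = 18.2 and P_2 = 34.8: Q_1 = 2096.18.
∂Q_1/∂P_2 = 10.
ε = (∂Q_1/∂P_2)(P_2/Q_1) = 10 × (34.8/2096.18) ≈ 0.17.
Since ε > 0, ride-share trips and taxis are substitutes.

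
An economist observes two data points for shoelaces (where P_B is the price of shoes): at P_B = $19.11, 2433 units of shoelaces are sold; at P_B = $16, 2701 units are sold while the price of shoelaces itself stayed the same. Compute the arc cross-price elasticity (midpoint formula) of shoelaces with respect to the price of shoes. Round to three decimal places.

-0.589

ΔQ_A = 2701 − 2433 = 268; ΔP_B = 16 − 19.11 = -3.11.
Midpoints: Q̄_A = 2567.0, P̄_B = 17.55.
ε = (ΔQ_A/Q̄_A)/(ΔP_B/P̄_B) = (268/2567.0)/(-3.11/17.55) ≈ -0.589.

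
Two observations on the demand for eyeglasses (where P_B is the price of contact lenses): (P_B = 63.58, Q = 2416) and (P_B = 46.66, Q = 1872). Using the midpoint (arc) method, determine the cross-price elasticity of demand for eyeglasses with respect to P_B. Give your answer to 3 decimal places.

0.827

ΔQ_A = 1872 − 2416 = -544; ΔP_B = 46.66 − 63.58 = -16.92.
Midpoints: Q̄_A = 2144.0, P̄_B = 55.12.
ε = (ΔQ_A/Q̄_A)/(ΔP_B/P̄_B) = (-544/2144.0)/(-16.92/55.12) ≈ 0.827.
ε > 0: eyeglasses and contact lenses are substitutes.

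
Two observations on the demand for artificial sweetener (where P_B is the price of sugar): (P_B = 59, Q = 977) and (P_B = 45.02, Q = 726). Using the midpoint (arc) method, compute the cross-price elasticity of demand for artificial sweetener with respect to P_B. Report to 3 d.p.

1.097

ΔQ_A = 726 − 977 = -251; ΔP_B = 45.02 − 59 = -13.98.
Midpoints: Q̄_A = 851.5, P̄_B = 52.01.
ε = (ΔQ_A/Q̄_A)/(ΔP_B/P̄_B) = (-251/851.5)/(-13.98/52.01) ≈ 1.097.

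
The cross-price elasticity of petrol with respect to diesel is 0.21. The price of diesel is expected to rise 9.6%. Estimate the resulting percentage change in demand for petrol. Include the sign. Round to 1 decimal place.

%ΔQ ≈ ε × %ΔP of diesel = 0.21 × (9.6%) = 2.0%.
Demand for petrol rises by about 2.0%.

2.0%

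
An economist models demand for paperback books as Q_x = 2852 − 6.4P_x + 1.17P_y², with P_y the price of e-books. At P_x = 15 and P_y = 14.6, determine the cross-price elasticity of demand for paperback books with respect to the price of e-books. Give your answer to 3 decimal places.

0.166

At P_x = 15 and P_y = 14.6: Q_x = 3005.397.
∂Q_x/∂P_y = 2.34P_y = 2.34(14.6) = 34.1640.
ε = (∂Q_x/∂P_y)(P_y/Q_x) = 34.1640 × (14.6/3005.397) ≈ 0.166.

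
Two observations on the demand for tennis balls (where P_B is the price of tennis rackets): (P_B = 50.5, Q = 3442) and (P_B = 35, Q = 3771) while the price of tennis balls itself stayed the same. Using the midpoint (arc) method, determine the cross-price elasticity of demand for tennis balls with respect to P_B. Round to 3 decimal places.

ΔQ_A = 3771 − 3442 = 329; ΔP_B = 35 − 50.5 = -15.5.
Midpoints: Q̄_A = 3606.5, P̄_B = 42.75.
ε = (ΔQ_A/Q̄_A)/(ΔP_B/P̄_B) = (329/3606.5)/(-15.5/42.75) ≈ -0.252.
ε < 0: tennis balls and tennis rackets are complements.

-0.252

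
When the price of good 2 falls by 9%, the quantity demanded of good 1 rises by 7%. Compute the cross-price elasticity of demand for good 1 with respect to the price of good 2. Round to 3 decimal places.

-0.778

ε = (%ΔQ of good 1) / (%ΔP of good 2) = (7%) / (-9%) ≈ -0.778.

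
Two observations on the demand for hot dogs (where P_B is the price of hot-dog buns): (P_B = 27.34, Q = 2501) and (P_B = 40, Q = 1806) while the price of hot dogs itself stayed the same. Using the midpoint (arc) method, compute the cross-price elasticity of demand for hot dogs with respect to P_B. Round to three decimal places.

-0.858

ΔQ_A = 1806 − 2501 = -695; ΔP_B = 40 − 27.34 = 12.66.
Midpoints: Q̄_A = 2153.5, P̄_B = 33.67.
ε = (ΔQ_A/Q̄_A)/(ΔP_B/P̄_B) = (-695/2153.5)/(12.66/33.67) ≈ -0.858.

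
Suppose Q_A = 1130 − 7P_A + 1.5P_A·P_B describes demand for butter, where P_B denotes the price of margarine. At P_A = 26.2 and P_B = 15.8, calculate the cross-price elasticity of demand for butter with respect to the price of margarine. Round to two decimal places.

At P_A = 26.2 and P_B = 15.8: Q_A = 1567.54.
∂Q_A/∂P_B = 1.5P_A = 1.5(26.2) = 39.3000.
ε = (∂Q_A/∂P_B)(P_B/Q_A) = 39.3000 × (15.8/1567.54) ≈ 0.40.
ε > 0: substitutes.

0.40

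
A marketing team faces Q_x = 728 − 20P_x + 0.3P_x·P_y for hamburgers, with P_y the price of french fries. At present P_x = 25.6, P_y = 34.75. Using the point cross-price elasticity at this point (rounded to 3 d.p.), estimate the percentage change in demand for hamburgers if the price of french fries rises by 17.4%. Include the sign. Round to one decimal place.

9.6%

At P_x = 25.6, P_y = 34.75: Q_x = 482.88.
∂Q_x/∂P_y = 0.3P_x = 7.6800.
ε = (∂Q_x/∂P_y)(P_y/Q_x) = 7.6800 × 34.75/482.88 ≈ 0.553.
%ΔQ_x ≈ ε × %ΔP_y = 0.553 × (17.4%) = 9.6%.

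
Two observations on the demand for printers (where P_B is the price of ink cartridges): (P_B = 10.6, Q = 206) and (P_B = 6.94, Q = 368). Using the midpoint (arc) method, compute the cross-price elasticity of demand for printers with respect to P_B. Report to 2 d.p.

-1.35

ΔQ_A = 368 − 206 = 162; ΔP_B = 6.94 − 10.6 = -3.66.
Midpoints: Q̄_A = 287.0, P̄_B = 8.77.
ε = (ΔQ_A/Q̄_A)/(ΔP_B/P̄_B) = (162/287.0)/(-3.66/8.77) ≈ -1.35.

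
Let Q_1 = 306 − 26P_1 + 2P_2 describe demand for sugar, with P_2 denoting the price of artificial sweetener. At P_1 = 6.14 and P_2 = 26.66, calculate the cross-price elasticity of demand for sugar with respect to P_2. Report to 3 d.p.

At P_1 = 6.14 and P_2 = 26.66: Q_1 = 199.68.
∂Q_1/∂P_2 = 2.
ε = (∂Q_1/∂P_2)(P_2/Q_1) = 2 × (26.66/199.68) ≈ 0.267.

0.267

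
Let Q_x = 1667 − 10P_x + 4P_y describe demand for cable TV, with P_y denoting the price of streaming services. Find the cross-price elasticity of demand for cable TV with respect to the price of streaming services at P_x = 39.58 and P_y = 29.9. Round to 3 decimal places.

At P_x = 39.58 and P_y = 29.9: Q_x = 1390.8.
∂Q_x/∂P_y = 4.
ε = (∂Q_x/∂P_y)(P_y/Q_x) = 4 × (29.9/1390.8) ≈ 0.086.
Since ε > 0, cable TV and streaming services are substitutes.

0.086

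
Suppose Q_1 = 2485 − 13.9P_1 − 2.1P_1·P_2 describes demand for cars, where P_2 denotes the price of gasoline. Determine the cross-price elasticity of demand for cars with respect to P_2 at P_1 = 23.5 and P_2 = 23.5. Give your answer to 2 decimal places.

-1.16

At P_1 = 23.5 and P_2 = 23.5: Q_1 = 998.625.
∂Q_1/∂P_2 = -2.1P_1 = -2.1(23.5) = -49.3500.
ε = (∂Q_1/∂P_2)(P_2/Q_1) = -49.3500 × (23.5/998.625) ≈ -1.16.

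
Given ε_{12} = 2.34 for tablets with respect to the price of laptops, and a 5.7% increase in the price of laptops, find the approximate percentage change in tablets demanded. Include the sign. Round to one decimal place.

13.3%

%ΔQ ≈ ε × %ΔP of laptops = 2.34 × (5.7%) = 13.3%.
Demand for tablets rises by about 13.3%.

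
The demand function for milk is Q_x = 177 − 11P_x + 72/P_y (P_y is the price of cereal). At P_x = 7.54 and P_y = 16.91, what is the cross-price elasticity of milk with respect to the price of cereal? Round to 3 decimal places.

-0.043

At P_x = 7.54 and P_y = 16.91: Q_x = 98.318.
∂Q_x/∂P_y = −72/P_y² = -0.2518.
ε = (∂Q_x/∂P_y)(P_y/Q_x) = -0.2518 × (16.91/98.318) ≈ -0.043.
ε < 0: complements.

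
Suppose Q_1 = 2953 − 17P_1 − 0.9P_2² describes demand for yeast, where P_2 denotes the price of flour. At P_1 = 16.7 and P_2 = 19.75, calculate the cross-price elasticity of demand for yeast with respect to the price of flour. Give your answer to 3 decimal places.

-0.303

At P_1 = 16.7 and P_2 = 19.75: Q_1 = 2318.044.
∂Q_1/∂P_2 = -1.8P_2 = -1.8(19.75) = -35.5500.
ε = (∂Q_1/∂P_2)(P_2/Q_1) = -35.5500 × (19.75/2318.044) ≈ -0.303.
ε < 0: complements.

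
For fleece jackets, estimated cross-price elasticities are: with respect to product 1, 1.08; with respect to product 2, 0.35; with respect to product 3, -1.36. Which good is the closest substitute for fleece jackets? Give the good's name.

product 1

Substitutes have ε > 0. Among the positive values, 1.08 (product 1) is largest.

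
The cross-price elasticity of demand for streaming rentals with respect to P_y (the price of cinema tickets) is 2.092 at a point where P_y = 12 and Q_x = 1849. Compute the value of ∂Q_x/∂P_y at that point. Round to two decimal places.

322.34

ε = (∂Q_x/∂P_y)·(P_y/Q_x) ⇒ ∂Q_x/∂P_y = ε·Q_x/P_y = 2.092 × 1849/12 ≈ 322.34.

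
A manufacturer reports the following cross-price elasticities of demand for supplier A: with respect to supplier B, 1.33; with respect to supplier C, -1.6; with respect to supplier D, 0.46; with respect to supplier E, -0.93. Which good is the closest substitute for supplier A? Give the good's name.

Substitutes have ε > 0. Among the positive values, 1.33 (supplier B) is largest.

supplier B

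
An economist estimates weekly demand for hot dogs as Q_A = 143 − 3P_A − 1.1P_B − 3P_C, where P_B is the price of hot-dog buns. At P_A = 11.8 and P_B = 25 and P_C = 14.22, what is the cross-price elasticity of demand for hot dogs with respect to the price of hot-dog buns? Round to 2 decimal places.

At P_A = 11.8 and P_B = 25 and P_C = 14.22: Q_A = 37.44.
∂Q_A/∂P_B = -1.1.
ε = (∂Q_A/∂P_B)(P_B/Q_A) = -1.1 × (25/37.44) ≈ -0.73.

-0.73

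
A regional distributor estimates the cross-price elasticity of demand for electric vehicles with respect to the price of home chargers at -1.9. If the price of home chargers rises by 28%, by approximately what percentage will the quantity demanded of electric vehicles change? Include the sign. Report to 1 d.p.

-53.2%

%ΔQ ≈ ε × %ΔP of home chargers = -1.9 × (28%) = -53.2%.
Demand for electric vehicles falls by about 53.2%.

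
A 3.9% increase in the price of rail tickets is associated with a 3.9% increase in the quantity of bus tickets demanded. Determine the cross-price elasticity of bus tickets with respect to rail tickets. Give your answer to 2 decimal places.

ε = (%ΔQ of bus tickets) / (%ΔP of rail tickets) = (3.9%) / (3.9%) ≈ 1.00.

1.00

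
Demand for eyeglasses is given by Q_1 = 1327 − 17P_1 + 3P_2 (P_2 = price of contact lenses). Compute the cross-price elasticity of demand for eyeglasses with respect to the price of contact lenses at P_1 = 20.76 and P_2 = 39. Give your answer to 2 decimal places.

At P_1 = 20.76 and P_2 = 39: Q_1 = 1091.08.
∂Q_1/∂P_2 = 3.
ε = (∂Q_1/∂P_2)(P_2/Q_1) = 3 × (39/1091.08) ≈ 0.11.

0.11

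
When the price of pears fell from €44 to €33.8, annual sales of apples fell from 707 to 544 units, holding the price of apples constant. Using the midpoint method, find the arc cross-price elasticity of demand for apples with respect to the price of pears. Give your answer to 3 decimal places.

0.994

ΔQ_A = 544 − 707 = -163; ΔP_B = 33.8 − 44 = -10.2.
Midpoints: Q̄_A = 625.5, P̄_B = 38.90.
ε = (ΔQ_A/Q̄_A)/(ΔP_B/P̄_B) = (-163/625.5)/(-10.2/38.90) ≈ 0.994.
ε > 0: apples and pears are substitutes.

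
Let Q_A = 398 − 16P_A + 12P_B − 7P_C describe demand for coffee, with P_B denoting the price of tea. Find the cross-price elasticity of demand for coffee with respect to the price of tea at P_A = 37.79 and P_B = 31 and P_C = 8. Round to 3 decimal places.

At P_A = 37.79 and P_B = 31 and P_C = 8: Q_A = 109.36.
∂Q_A/∂P_B = 12.
ε = (∂Q_A/∂P_B)(P_B/Q_A) = 12 × (31/109.36) ≈ 3.402.

3.402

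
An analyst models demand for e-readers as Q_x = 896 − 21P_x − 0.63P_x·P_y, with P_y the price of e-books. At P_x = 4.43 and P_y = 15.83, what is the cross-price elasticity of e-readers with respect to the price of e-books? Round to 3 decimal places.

-0.058

At P_x = 4.43 and P_y = 15.83: Q_x = 758.790.
∂Q_x/∂P_y = -0.63P_x = -0.63(4.43) = -2.7909.
ε = (∂Q_x/∂P_y)(P_y/Q_x) = -2.7909 × (15.83/758.790) ≈ -0.058.
ε < 0: complements.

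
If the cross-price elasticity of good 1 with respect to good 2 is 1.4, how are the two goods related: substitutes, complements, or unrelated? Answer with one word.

substitutes

ε = 1.4 > 0, so a higher price of good 2 raises demand for good 1: substitutes.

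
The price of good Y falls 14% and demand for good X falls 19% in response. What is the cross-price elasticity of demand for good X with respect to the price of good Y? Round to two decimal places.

1.36

ε = (%ΔQ of good X) / (%ΔP of good Y) = (-19%) / (-14%) ≈ 1.36.
Positive cross-price elasticity: substitutes.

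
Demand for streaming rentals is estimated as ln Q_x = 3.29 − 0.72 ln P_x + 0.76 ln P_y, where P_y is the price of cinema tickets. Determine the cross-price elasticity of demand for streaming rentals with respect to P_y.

0.76

In a log-linear (constant-elasticity) demand function, the coefficient on ln P_y is the cross-price elasticity.
ε = 0.76. Positive, so streaming rentals and cinema tickets are substitutes.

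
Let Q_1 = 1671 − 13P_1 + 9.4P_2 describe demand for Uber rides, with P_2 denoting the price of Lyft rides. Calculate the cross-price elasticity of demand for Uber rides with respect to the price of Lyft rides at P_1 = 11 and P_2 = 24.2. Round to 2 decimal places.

0.13

At P_1 = 11 and P_2 = 24.2: Q_1 = 1755.48.
∂Q_1/∂P_2 = 9.4.
ε = (∂Q_1/∂P_2)(P_2/Q_1) = 9.4 × (24.2/1755.48) ≈ 0.13.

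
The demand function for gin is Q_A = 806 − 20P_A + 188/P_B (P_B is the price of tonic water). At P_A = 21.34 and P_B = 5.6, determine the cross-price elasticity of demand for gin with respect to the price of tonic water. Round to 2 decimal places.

At P_A = 21.34 and P_B = 5.6: Q_A = 412.771.
∂Q_A/∂P_B = −188/P_B² = -5.9949.
ε = (∂Q_A/∂P_B)(P_B/Q_A) = -5.9949 × (5.6/412.771) ≈ -0.08.
ε < 0: complements.

-0.08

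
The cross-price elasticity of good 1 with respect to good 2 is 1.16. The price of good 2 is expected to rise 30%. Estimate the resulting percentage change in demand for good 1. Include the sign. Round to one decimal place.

%ΔQ ≈ ε × %ΔP of good 2 = 1.16 × (30%) = 34.8%.

34.8%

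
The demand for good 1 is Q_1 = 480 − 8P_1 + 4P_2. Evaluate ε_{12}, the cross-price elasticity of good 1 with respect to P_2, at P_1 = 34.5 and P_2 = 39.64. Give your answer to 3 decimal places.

0.437

At P_1 = 34.5 and P_2 = 39.64: Q_1 = 362.56.
∂Q_1/∂P_2 = 4.
ε = (∂Q_1/∂P_2)(P_2/Q_1) = 4 × (39.64/362.56) ≈ 0.437.
Since ε > 0, good 1 and good 2 are substitutes.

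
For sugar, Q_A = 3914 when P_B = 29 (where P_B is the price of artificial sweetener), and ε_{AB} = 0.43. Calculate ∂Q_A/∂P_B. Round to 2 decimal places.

ε = (∂Q_A/∂P_B)·(P_B/Q_A) ⇒ ∂Q_A/∂P_B = ε·Q_A/P_B = 0.43 × 3914/29 ≈ 58.04.

58.04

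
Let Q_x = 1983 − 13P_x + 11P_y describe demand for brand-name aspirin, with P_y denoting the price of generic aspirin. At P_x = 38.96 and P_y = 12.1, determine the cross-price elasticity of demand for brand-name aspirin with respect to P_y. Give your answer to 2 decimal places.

At P_x = 38.96 and P_y = 12.1: Q_x = 1609.62.
∂Q_x/∂P_y = 11.
ε = (∂Q_x/∂P_y)(P_y/Q_x) = 11 × (12.1/1609.62) ≈ 0.08.
Since ε > 0, brand-name aspirin and generic aspirin are substitutes.

0.08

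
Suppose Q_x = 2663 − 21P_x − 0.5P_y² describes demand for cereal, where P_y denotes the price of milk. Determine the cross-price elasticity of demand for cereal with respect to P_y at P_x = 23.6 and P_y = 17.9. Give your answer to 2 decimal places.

-0.16

At P_x = 23.6 and P_y = 17.9: Q_x = 2007.195.
∂Q_x/∂P_y = -1P_y = -1(17.9) = -17.9000.
ε = (∂Q_x/∂P_y)(P_y/Q_x) = -17.9000 × (17.9/2007.195) ≈ -0.16.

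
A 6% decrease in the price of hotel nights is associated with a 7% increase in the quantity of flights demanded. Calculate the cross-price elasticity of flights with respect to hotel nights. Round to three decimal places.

-1.167

ε = (%ΔQ of flights) / (%ΔP of hotel nights) = (7%) / (-6%) ≈ -1.167.
Negative cross-price elasticity: complements.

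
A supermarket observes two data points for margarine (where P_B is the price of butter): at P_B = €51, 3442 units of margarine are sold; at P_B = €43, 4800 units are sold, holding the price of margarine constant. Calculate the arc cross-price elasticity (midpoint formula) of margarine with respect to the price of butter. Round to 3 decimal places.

-1.936

ΔQ_A = 4800 − 3442 = 1358; ΔP_B = 43 − 51 = -8.
Midpoints: Q̄_A = 4121.0, P̄_B = 47.00.
ε = (ΔQ_A/Q̄_A)/(ΔP_B/P̄_B) = (1358/4121.0)/(-8/47.00) ≈ -1.936.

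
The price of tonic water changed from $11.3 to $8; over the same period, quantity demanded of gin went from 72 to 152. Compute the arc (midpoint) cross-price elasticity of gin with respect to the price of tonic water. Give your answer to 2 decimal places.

-2.09

ΔQ_A = 152 − 72 = 80; ΔP_B = 8 − 11.3 = -3.3.
Midpoints: Q̄_A = 112.0, P̄_B = 9.65.
ε = (ΔQ_A/Q̄_A)/(ΔP_B/P̄_B) = (80/112.0)/(-3.3/9.65) ≈ -2.09.
ε < 0: gin and tonic water are complements.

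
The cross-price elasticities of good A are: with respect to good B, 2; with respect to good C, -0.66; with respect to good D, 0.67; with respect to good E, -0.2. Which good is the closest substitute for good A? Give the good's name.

Substitutes have ε > 0. Among the positive values, 2 (good B) is largest.

good B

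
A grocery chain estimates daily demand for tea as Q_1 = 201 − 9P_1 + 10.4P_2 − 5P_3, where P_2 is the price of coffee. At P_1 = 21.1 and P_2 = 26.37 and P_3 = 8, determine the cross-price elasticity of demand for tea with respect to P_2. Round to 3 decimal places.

At P_1 = 21.1 and P_2 = 26.37 and P_3 = 8: Q_1 = 245.348.
∂Q_1/∂P_2 = 10.4.
ε = (∂Q_1/∂P_2)(P_2/Q_1) = 10.4 × (26.37/245.348) ≈ 1.118.

1.118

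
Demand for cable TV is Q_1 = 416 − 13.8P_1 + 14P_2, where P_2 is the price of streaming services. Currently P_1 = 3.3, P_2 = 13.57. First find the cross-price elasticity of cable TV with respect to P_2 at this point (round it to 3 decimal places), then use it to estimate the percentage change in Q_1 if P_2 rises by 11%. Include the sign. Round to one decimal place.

3.7%

At P_1 = 3.3, P_2 = 13.57: Q_1 = 560.44.
∂Q_1/∂P_2 = 14.
ε = (∂Q_1/∂P_2)(P_2/Q_1) = 14.0000 × 13.57/560.44 ≈ 0.339.
%ΔQ_1 ≈ ε × %ΔP_2 = 0.339 × (11%) = 3.7%.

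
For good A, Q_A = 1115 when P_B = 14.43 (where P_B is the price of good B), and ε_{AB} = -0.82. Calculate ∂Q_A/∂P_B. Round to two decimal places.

ε = (∂Q_A/∂P_B)·(P_B/Q_A) ⇒ ∂Q_A/∂P_B = ε·Q_A/P_B = -0.82 × 1115/14.43 ≈ -63.36.

-63.36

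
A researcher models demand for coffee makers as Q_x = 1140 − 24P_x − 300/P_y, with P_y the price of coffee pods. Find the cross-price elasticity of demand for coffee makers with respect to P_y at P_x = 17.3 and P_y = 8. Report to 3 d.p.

At P_x = 17.3 and P_y = 8: Q_x = 687.3.
∂Q_x/∂P_y = 300/P_y² = 4.6875.
ε = (∂Q_x/∂P_y)(P_y/Q_x) = 4.6875 × (8/687.3) ≈ 0.055.
ε > 0: substitutes.

0.055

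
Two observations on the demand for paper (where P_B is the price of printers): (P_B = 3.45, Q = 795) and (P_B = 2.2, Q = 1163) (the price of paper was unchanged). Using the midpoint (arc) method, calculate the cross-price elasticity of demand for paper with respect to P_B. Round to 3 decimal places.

ΔQ_A = 1163 − 795 = 368; ΔP_B = 2.2 − 3.45 = -1.25.
Midpoints: Q̄_A = 979.0, P̄_B = 2.83.
ε = (ΔQ_A/Q̄_A)/(ΔP_B/P̄_B) = (368/979.0)/(-1.25/2.83) ≈ -0.850.
ε < 0: paper and printers are complements.

-0.850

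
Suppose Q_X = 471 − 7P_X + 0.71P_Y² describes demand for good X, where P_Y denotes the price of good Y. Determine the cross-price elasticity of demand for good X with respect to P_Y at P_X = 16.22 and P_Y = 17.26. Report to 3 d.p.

At P_X = 16.22 and P_Y = 17.26: Q_X = 568.974.
∂Q_X/∂P_Y = 1.42P_Y = 1.42(17.26) = 24.5092.
ε = (∂Q_X/∂P_Y)(P_Y/Q_X) = 24.5092 × (17.26/568.974) ≈ 0.743.
ε > 0: substitutes.

0.743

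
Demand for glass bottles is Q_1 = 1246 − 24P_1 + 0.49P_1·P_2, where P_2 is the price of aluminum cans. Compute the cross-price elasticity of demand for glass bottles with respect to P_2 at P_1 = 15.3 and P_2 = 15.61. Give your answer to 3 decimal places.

At P_1 = 15.3 and P_2 = 15.61: Q_1 = 995.828.
∂Q_1/∂P_2 = 0.49P_1 = 0.49(15.3) = 7.4970.
ε = (∂Q_1/∂P_2)(P_2/Q_1) = 7.4970 × (15.61/995.828) ≈ 0.118.

0.118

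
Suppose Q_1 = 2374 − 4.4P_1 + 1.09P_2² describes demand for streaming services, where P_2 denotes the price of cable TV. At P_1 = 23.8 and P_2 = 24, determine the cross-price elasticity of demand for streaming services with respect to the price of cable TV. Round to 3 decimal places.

At P_1 = 23.8 and P_2 = 24: Q_1 = 2897.12.
∂Q_1/∂P_2 = 2.18P_2 = 2.18(24) = 52.3200.
ε = (∂Q_1/∂P_2)(P_2/Q_1) = 52.3200 × (24/2897.12) ≈ 0.433.

0.433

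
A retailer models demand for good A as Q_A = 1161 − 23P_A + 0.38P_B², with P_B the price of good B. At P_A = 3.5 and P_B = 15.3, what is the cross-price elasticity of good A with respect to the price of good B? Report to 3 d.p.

0.152

At P_A = 3.5 and P_B = 15.3: Q_A = 1169.454.
∂Q_A/∂P_B = 0.76P_B = 0.76(15.3) = 11.6280.
ε = (∂Q_A/∂P_B)(P_B/Q_A) = 11.6280 × (15.3/1169.454) ≈ 0.152.
ε > 0: substitutes.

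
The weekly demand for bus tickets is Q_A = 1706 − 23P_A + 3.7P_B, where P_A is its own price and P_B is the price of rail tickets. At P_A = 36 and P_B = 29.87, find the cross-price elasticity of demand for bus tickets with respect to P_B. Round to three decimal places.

0.112

At P_A = 36 and P_B = 29.87: Q_A = 988.519.
∂Q_A/∂P_B = 3.7.
ε = (∂Q_A/∂P_B)(P_B/Q_A) = 3.7 × (29.87/988.519) ≈ 0.112.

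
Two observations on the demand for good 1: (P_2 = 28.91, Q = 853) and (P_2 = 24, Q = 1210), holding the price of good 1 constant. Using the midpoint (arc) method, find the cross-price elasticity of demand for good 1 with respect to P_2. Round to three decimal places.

ΔQ_1 = 1210 − 853 = 357; ΔP_2 = 24 − 28.91 = -4.91.
Midpoints: Q̄_1 = 1031.5, P̄_2 = 26.45.
ε = (ΔQ_1/Q̄_1)/(ΔP_2/P̄_2) = (357/1031.5)/(-4.91/26.45) ≈ -1.865.
ε < 0: good 1 and good 2 are complements.

-1.865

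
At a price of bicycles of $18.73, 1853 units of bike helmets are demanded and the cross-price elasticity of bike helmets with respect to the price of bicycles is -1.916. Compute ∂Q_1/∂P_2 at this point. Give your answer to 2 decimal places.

-189.55

ε = (∂Q_1/∂P_2)·(P_2/Q_1) ⇒ ∂Q_1/∂P_2 = ε·Q_1/P_2 = -1.916 × 1853/18.73 ≈ -189.55.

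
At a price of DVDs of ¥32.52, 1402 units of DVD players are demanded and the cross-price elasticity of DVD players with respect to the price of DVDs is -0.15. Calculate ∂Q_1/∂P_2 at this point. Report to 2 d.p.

-6.47

ε = (∂Q_1/∂P_2)·(P_2/Q_1) ⇒ ∂Q_1/∂P_2 = ε·Q_1/P_2 = -0.15 × 1402/32.52 ≈ -6.47.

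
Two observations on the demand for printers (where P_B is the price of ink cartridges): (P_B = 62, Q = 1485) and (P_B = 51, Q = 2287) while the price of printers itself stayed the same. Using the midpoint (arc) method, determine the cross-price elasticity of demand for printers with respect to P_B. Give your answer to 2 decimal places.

ΔQ_A = 2287 − 1485 = 802; ΔP_B = 51 − 62 = -11.
Midpoints: Q̄_A = 1886.0, P̄_B = 56.50.
ε = (ΔQ_A/Q̄_A)/(ΔP_B/P̄_B) = (802/1886.0)/(-11/56.50) ≈ -2.18.
ε < 0: printers and ink cartridges are complements.

-2.18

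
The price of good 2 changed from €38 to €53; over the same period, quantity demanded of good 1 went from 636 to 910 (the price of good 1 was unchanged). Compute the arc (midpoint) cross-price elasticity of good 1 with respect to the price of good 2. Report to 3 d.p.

1.075

ΔQ_1 = 910 − 636 = 274; ΔP_2 = 53 − 38 = 15.
Midpoints: Q̄_1 = 773.0, P̄_2 = 45.50.
ε = (ΔQ_1/Q̄_1)/(ΔP_2/P̄_2) = (274/773.0)/(15/45.50) ≈ 1.075.
ε > 0: good 1 and good 2 are substitutes.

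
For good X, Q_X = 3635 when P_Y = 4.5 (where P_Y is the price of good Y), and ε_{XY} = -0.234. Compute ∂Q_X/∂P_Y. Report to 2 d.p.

ε = (∂Q_X/∂P_Y)·(P_Y/Q_X) ⇒ ∂Q_X/∂P_Y = ε·Q_X/P_Y = -0.234 × 3635/4.5 ≈ -189.02.

-189.02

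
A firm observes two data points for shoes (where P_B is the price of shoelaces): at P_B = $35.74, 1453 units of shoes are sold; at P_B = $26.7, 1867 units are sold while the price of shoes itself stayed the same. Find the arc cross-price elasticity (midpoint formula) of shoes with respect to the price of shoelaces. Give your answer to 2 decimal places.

ΔQ_A = 1867 − 1453 = 414; ΔP_B = 26.7 − 35.74 = -9.04.
Midpoints: Q̄_A = 1660.0, P̄_B = 31.22.
ε = (ΔQ_A/Q̄_A)/(ΔP_B/P̄_B) = (414/1660.0)/(-9.04/31.22) ≈ -0.86.
ε < 0: shoes and shoelaces are complements.

-0.86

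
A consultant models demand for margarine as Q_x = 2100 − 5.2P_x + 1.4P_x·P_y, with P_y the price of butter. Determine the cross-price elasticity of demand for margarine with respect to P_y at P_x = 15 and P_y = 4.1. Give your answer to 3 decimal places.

0.041

At P_x = 15 and P_y = 4.1: Q_x = 2108.1.
∂Q_x/∂P_y = 1.4P_x = 1.4(15) = 21.0000.
ε = (∂Q_x/∂P_y)(P_y/Q_x) = 21.0000 × (4.1/2108.1) ≈ 0.041.
ε > 0: substitutes.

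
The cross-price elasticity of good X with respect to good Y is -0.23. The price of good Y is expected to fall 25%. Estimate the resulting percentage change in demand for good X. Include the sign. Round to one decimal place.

%ΔQ ≈ ε × %ΔP of good Y = -0.23 × (-25%) = 5.8%.

5.8%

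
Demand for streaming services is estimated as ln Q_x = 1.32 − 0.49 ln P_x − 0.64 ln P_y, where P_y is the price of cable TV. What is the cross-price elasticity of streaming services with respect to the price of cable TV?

-0.64

In a log-linear (constant-elasticity) demand function, the coefficient on ln P_y is the cross-price elasticity.
ε = -0.64. Negative, so streaming services and cable TV are complements.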